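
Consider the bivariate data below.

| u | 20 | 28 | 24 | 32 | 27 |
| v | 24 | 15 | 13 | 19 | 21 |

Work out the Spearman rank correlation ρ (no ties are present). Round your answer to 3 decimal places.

-0.300

Rank u: 1, 4, 2, 5, 3
Rank v: 5, 2, 1, 3, 4
d = rank(u) − rank(v): -4, 2, 1, 2, -1; Σd² = 26
ρ = 1 − 6Σd² / [n(n²−1)] = 1 − 6×26 / (5×24) = 1 − 156/120 ≈ -0.300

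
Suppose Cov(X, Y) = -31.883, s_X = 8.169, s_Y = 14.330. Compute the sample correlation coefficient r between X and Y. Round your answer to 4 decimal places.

r = Cov(X,Y) / (s_X · s_Y) = -31.883 / (8.169 × 14.330)
  = -31.883 / 117.0618 ≈ -0.2724

-0.2724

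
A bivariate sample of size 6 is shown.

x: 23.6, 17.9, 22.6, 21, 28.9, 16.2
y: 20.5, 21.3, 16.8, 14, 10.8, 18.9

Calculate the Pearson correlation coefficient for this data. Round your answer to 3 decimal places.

-0.690

n = 6, Σx = 130.2, Σy = 102.3, Σx² = 2926.78, Σy² = 1826.03, Σxy = 2157.05
nΣxy − ΣxΣy = 12942.3 − 13319.46 = -377.16
nΣx² − (Σx)² = 17560.68 − 16952.04 = 608.64; nΣy² − (Σy)² = 10956.18 − 10465.29 = 490.89
r = -377.16 / √(608.64 × 490.89) = -377.16 / 546.6034 ≈ -0.690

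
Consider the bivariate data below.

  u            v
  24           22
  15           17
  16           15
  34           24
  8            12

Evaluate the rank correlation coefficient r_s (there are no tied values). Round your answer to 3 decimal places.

0.900

Rank u: 4, 2, 3, 5, 1
Rank v: 4, 3, 2, 5, 1
d = rank(u) − rank(v): 0, -1, 1, 0, 0; Σd² = 2
ρ = 1 − 6Σd² / [n(n²−1)] = 1 − 6×2 / (5×24) = 1 − 12/120 ≈ 0.900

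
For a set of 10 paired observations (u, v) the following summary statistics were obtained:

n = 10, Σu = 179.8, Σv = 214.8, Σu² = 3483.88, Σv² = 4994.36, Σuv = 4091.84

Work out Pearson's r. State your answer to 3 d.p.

r = (nΣuv − ΣuΣv) / √[(nΣu² − (Σu)²)(nΣv² − (Σv)²)]
Numerator: 10×4091.84 − 179.8×214.8 = 2297.36
Denominator: √[(34838.8 − 32328.04)(49943.6 − 46139.04)] = √[2510.76 × 3804.56] = 3090.6855
r = 2297.36 / 3090.6855 ≈ 0.743

0.743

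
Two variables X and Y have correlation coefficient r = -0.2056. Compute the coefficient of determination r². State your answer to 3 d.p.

r² = (-0.2056)² = 0.042

0.042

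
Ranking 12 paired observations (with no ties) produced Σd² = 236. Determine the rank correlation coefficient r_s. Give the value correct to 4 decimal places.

ρ = 1 − 6Σd² / [n(n²−1)] = 1 − 6×236 / (12×143)
  = 1 − 1416/1716 = 1 − 0.82517 ≈ 0.1748

0.1748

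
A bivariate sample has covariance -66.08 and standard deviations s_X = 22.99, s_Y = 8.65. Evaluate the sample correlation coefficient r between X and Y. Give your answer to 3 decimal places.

-0.332

r = Cov(X,Y) / (s_X · s_Y) = -66.08 / (22.99 × 8.65)
  = -66.08 / 198.8635 ≈ -0.332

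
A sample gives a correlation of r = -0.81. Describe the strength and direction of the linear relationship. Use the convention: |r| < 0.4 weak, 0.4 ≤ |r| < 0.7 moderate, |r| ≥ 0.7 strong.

r = -0.81 < 0 so the relationship is negative.
|r| = 0.81, which falls in the strong range.

strong negative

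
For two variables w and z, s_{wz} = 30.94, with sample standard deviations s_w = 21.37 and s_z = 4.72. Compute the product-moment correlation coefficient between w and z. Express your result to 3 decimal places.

r = Cov(w,z) / (s_w · s_z) = 30.94 / (21.37 × 4.72)
  = 30.94 / 100.8664 ≈ 0.307

0.307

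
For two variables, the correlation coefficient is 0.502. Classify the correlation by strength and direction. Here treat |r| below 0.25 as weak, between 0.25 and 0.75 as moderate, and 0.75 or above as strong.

moderate positive

r = 0.502 > 0 so the relationship is positive.
|r| = 0.502, which falls in the moderate range.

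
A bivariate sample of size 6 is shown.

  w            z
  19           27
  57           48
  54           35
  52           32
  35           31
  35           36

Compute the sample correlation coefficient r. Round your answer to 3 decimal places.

n = 6, Σw = 252, Σz = 209, Σw² = 11680, Σz² = 7539, Σwz = 9148
nΣwz − ΣwΣz = 54888 − 52668 = 2220
nΣw² − (Σw)² = 70080 − 63504 = 6576; nΣz² − (Σz)² = 45234 − 43681 = 1553
r = 2220 / √(6576 × 1553) = 2220 / 3195.7046 ≈ 0.695

0.695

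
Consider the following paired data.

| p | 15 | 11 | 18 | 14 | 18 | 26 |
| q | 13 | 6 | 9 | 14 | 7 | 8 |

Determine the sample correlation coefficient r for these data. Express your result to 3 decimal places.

-0.190

n = 6, Σp = 102, Σq = 57, Σp² = 1866, Σq² = 595, Σpq = 953
nΣpq − ΣpΣq = 5718 − 5814 = -96
nΣp² − (Σp)² = 11196 − 10404 = 792; nΣq² − (Σq)² = 3570 − 3249 = 321
r = -96 / √(792 × 321) = -96 / 504.2142 ≈ -0.190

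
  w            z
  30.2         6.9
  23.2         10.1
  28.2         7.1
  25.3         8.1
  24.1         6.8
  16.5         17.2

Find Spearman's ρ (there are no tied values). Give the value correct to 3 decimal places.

-0.657

Rank w: 6, 2, 5, 4, 3, 1
Rank z: 2, 5, 3, 4, 1, 6
d = rank(w) − rank(z): 4, -3, 2, 0, 2, -5; Σd² = 58
ρ = 1 − 6Σd² / [n(n²−1)] = 1 − 6×58 / (6×35) = 1 − 348/210 ≈ -0.657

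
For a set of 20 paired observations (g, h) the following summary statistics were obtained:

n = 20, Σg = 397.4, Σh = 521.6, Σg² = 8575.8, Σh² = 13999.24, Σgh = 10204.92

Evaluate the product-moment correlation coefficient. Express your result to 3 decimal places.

r = (nΣgh − ΣgΣh) / √[(nΣg² − (Σg)²)(nΣh² − (Σh)²)]
Numerator: 20×10204.92 − 397.4×521.6 = -3185.44
Denominator: √[(171516 − 157926.76)(279984.8 − 272066.56)] = √[13589.24 × 7918.24] = 10373.1800
r = -3185.44 / 10373.1800 ≈ -0.307

-0.307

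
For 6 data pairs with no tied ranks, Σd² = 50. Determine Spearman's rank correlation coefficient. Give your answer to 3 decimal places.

ρ = 1 − 6Σd² / [n(n²−1)] = 1 − 6×50 / (6×35)
  = 1 − 300/210 = 1 − 1.4286 ≈ -0.429

-0.429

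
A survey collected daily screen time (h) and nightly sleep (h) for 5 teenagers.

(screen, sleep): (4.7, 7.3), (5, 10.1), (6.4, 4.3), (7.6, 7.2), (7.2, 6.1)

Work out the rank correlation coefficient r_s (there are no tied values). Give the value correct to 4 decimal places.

Rank screen: 1, 2, 3, 5, 4
Rank sleep: 4, 5, 1, 3, 2
d = rank(screen) − rank(sleep): -3, -3, 2, 2, 2; Σd² = 30
ρ = 1 − 6Σd² / [n(n²−1)] = 1 − 6×30 / (5×24) = 1 − 180/120 ≈ -0.5000

-0.5000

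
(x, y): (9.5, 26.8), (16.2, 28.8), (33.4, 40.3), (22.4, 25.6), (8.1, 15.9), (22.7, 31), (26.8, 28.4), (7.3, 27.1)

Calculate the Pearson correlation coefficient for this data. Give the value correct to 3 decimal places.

0.743

n = 8, Σx = 146.4, Σy = 223.9, Σx² = 3322.44, Σy² = 6581.91, Σxy = 4432.06
nΣxy − ΣxΣy = 35456.48 − 32778.96 = 2677.52
nΣx² − (Σx)² = 26579.52 − 21432.96 = 5146.56; nΣy² − (Σy)² = 52655.28 − 50131.21 = 2524.07
r = 2677.52 / √(5146.56 × 2524.07) = 2677.52 / 3604.2028 ≈ 0.743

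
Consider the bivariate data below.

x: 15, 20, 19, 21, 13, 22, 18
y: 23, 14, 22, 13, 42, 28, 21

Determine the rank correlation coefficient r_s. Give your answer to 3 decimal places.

Rank x: 2, 5, 4, 6, 1, 7, 3
Rank y: 5, 2, 4, 1, 7, 6, 3
d = rank(x) − rank(y): -3, 3, 0, 5, -6, 1, 0; Σd² = 80
ρ = 1 − 6Σd² / [n(n²−1)] = 1 − 6×80 / (7×48) = 1 − 480/336 ≈ -0.429

-0.429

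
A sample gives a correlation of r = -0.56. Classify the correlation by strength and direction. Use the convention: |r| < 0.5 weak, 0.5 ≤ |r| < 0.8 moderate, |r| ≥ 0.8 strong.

r = -0.56 < 0 so the relationship is negative.
|r| = 0.56, which falls in the moderate range.

moderate negative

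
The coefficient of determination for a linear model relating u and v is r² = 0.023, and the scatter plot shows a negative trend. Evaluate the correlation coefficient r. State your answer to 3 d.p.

-0.152

|r| = √0.023 = 0.152
The association is negative, so r = −0.152.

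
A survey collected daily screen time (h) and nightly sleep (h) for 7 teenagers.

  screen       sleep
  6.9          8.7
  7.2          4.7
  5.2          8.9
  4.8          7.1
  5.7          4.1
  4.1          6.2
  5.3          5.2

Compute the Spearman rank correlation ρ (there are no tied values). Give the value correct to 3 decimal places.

Rank screen: 6, 7, 3, 2, 5, 1, 4
Rank sleep: 6, 2, 7, 5, 1, 4, 3
d = rank(screen) − rank(sleep): 0, 5, -4, -3, 4, -3, 1; Σd² = 76
ρ = 1 − 6Σd² / [n(n²−1)] = 1 − 6×76 / (7×48) = 1 − 456/336 ≈ -0.357

-0.357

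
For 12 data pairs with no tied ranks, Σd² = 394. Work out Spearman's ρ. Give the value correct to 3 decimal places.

ρ = 1 − 6Σd² / [n(n²−1)] = 1 − 6×394 / (12×143)
  = 1 − 2364/1716 = 1 − 1.3776 ≈ -0.378

-0.378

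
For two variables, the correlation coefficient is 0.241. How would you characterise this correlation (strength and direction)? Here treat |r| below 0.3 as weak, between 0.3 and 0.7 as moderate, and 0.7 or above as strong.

weak positive

r = 0.241 > 0 so the relationship is positive.
|r| = 0.241, which falls in the weak range.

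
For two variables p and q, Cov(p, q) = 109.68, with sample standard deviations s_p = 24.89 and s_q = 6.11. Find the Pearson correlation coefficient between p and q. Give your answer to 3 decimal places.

r = Cov(p,q) / (s_p · s_q) = 109.68 / (24.89 × 6.11)
  = 109.68 / 152.0779 ≈ 0.721

0.721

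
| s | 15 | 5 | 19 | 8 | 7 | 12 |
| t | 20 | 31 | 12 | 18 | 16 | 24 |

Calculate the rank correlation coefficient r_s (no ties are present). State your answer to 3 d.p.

-0.486

Rank s: 5, 1, 6, 3, 2, 4
Rank t: 4, 6, 1, 3, 2, 5
d = rank(s) − rank(t): 1, -5, 5, 0, 0, -1; Σd² = 52
ρ = 1 − 6Σd² / [n(n²−1)] = 1 − 6×52 / (6×35) = 1 − 312/210 ≈ -0.486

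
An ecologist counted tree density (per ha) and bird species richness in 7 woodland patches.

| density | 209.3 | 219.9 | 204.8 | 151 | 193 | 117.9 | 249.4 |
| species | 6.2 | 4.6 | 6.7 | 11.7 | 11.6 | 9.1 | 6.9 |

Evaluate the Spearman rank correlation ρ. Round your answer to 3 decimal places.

Rank density: 5, 6, 4, 2, 3, 1, 7
Rank species: 2, 1, 3, 7, 6, 5, 4
d = rank(density) − rank(species): 3, 5, 1, -5, -3, -4, 3; Σd² = 94
ρ = 1 − 6Σd² / [n(n²−1)] = 1 − 6×94 / (7×48) = 1 − 564/336 ≈ -0.679

-0.679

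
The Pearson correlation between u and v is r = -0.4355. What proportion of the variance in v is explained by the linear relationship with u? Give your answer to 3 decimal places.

r² = (-0.4355)² = 0.190

0.190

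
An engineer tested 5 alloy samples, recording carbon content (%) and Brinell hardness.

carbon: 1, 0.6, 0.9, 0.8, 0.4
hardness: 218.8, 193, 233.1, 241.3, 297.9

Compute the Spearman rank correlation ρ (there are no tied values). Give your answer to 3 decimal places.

Rank carbon: 5, 2, 4, 3, 1
Rank hardness: 2, 1, 3, 4, 5
d = rank(carbon) − rank(hardness): 3, 1, 1, -1, -4; Σd² = 28
ρ = 1 − 6Σd² / [n(n²−1)] = 1 − 6×28 / (5×24) = 1 − 168/120 ≈ -0.400

-0.400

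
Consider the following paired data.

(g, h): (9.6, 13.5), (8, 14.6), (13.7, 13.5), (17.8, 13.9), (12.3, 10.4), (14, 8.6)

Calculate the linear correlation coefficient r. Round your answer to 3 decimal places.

n = 6, Σg = 75.4, Σh = 74.5, Σg² = 1007.98, Σh² = 952.99, Σgh = 927.09
nΣgh − ΣgΣh = 5562.54 − 5617.3 = -54.76
nΣg² − (Σg)² = 6047.88 − 5685.16 = 362.72; nΣh² − (Σh)² = 5717.94 − 5550.25 = 167.69
r = -54.76 / √(362.72 × 167.69) = -54.76 / 246.6263 ≈ -0.222

-0.222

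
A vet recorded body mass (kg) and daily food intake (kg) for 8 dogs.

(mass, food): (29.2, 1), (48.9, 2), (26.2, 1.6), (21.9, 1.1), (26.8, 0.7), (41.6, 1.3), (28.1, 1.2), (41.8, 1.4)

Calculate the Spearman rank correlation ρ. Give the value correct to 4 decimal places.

Rank mass: 5, 8, 2, 1, 3, 6, 4, 7
Rank food: 2, 8, 7, 3, 1, 5, 4, 6
d = rank(mass) − rank(food): 3, 0, -5, -2, 2, 1, 0, 1; Σd² = 44
ρ = 1 − 6Σd² / [n(n²−1)] = 1 − 6×44 / (8×63) = 1 − 264/504 ≈ 0.4762

0.4762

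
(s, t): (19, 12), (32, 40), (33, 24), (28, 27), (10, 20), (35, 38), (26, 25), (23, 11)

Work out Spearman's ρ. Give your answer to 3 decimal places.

Rank s: 2, 6, 7, 5, 1, 8, 4, 3
Rank t: 2, 8, 4, 6, 3, 7, 5, 1
d = rank(s) − rank(t): 0, -2, 3, -1, -2, 1, -1, 2; Σd² = 24
ρ = 1 − 6Σd² / [n(n²−1)] = 1 − 6×24 / (8×63) = 1 − 144/504 ≈ 0.714

0.714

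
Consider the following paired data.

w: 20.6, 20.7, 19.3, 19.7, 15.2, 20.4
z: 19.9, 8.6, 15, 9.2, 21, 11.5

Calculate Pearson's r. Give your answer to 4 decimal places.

n = 6, Σw = 115.9, Σz = 85.2, Σw² = 2260.63, Σz² = 1352.86, Σwz = 1612.5
nΣwz − ΣwΣz = 9675 − 9874.68 = -199.68
nΣw² − (Σw)² = 13563.78 − 13432.81 = 130.97; nΣz² − (Σz)² = 8117.16 − 7259.04 = 858.12
r = -199.68 / √(130.97 × 858.12) = -199.68 / 335.2432 ≈ -0.5956

-0.5956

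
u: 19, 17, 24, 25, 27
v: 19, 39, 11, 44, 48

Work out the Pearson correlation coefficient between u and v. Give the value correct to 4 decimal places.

0.2826

n = 5, Σu = 112, Σv = 161, Σu² = 2580, Σv² = 6243, Σuv = 3684
nΣuv − ΣuΣv = 18420 − 18032 = 388
nΣu² − (Σu)² = 12900 − 12544 = 356; nΣv² − (Σv)² = 31215 − 25921 = 5294
r = 388 / √(356 × 5294) = 388 / 1372.8307 ≈ 0.2826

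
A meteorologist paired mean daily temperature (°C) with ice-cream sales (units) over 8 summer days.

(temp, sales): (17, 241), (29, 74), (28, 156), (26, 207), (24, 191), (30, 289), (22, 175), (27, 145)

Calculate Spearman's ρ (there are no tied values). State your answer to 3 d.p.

-0.214

Rank temp: 1, 7, 6, 4, 3, 8, 2, 5
Rank sales: 7, 1, 3, 6, 5, 8, 4, 2
d = rank(temp) − rank(sales): -6, 6, 3, -2, -2, 0, -2, 3; Σd² = 102
ρ = 1 − 6Σd² / [n(n²−1)] = 1 − 6×102 / (8×63) = 1 − 612/504 ≈ -0.214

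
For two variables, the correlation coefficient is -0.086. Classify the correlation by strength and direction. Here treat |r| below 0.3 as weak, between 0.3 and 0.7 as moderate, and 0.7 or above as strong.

r = -0.086 < 0 so the relationship is negative.
|r| = 0.086, which falls in the weak range.

weak negative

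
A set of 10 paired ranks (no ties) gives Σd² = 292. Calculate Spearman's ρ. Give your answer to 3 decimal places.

ρ = 1 − 6Σd² / [n(n²−1)] = 1 − 6×292 / (10×99)
  = 1 − 1752/990 = 1 − 1.7697 ≈ -0.770

-0.770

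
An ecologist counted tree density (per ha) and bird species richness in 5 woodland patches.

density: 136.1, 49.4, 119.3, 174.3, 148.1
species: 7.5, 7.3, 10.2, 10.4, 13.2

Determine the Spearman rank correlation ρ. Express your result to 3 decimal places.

Rank density: 3, 1, 2, 5, 4
Rank species: 2, 1, 3, 4, 5
d = rank(density) − rank(species): 1, 0, -1, 1, -1; Σd² = 4
ρ = 1 − 6Σd² / [n(n²−1)] = 1 − 6×4 / (5×24) = 1 − 24/120 ≈ 0.800

0.800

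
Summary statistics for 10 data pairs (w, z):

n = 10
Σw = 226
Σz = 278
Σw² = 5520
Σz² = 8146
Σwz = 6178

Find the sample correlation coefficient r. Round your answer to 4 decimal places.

r = (nΣwz − ΣwΣz) / √[(nΣw² − (Σw)²)(nΣz² − (Σz)²)]
Numerator: 10×6178 − 226×278 = -1048
Denominator: √[(55200 − 51076)(81460 − 77284)] = √[4124 × 4176] = 4149.9186
r = -1048 / 4149.9186 ≈ -0.2525

-0.2525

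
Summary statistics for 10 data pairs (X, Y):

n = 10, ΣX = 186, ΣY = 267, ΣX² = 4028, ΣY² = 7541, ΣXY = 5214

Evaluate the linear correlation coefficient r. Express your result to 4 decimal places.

0.5120

r = (nΣXY − ΣXΣY) / √[(nΣX² − (ΣX)²)(nΣY² − (ΣY)²)]
Numerator: 10×5214 − 186×267 = 2478
Denominator: √[(40280 − 34596)(75410 − 71289)] = √[5684 × 4121] = 4839.8103
r = 2478 / 4839.8103 ≈ 0.5120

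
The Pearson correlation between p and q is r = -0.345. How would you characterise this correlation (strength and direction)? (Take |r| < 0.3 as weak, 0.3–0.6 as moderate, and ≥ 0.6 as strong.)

r = -0.345 < 0 so the relationship is negative.
|r| = 0.345, which falls in the moderate range.

moderate negative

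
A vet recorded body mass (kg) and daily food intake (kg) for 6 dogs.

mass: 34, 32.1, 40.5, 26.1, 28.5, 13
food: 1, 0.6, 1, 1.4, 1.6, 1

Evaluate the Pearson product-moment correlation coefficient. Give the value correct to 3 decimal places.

-0.166

n = 6, Σx = 174.2, Σy = 6.6, Σx² = 5489.12, Σy² = 7.88, Σxy = 188.9
nΣxy − ΣxΣy = 1133.4 − 1149.72 = -16.32
nΣx² − (Σx)² = 32934.72 − 30345.64 = 2589.08; nΣy² − (Σy)² = 47.28 − 43.56 = 3.72
r = -16.32 / √(2589.08 × 3.72) = -16.32 / 98.1396 ≈ -0.166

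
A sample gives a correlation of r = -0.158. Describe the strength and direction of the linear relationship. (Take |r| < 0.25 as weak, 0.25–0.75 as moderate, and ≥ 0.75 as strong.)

weak negative

r = -0.158 < 0 so the relationship is negative.
|r| = 0.158, which falls in the weak range.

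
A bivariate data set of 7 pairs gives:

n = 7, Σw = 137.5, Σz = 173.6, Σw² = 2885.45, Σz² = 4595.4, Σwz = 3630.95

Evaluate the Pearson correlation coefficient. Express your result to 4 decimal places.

r = (nΣwz − ΣwΣz) / √[(nΣw² − (Σw)²)(nΣz² − (Σz)²)]
Numerator: 7×3630.95 − 137.5×173.6 = 1546.65
Denominator: √[(20198.15 − 18906.25)(32167.8 − 30136.96)] = √[1291.9 × 2030.84] = 1619.7661
r = 1546.65 / 1619.7661 ≈ 0.9549

0.9549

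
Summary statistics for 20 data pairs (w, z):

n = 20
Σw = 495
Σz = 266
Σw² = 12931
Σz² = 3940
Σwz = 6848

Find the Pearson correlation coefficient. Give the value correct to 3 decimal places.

r = (nΣwz − ΣwΣz) / √[(nΣw² − (Σw)²)(nΣz² − (Σz)²)]
Numerator: 20×6848 − 495×266 = 5290
Denominator: √[(258620 − 245025)(78800 − 70756)] = √[13595 × 8044] = 10457.4462
r = 5290 / 10457.4462 ≈ 0.506

0.506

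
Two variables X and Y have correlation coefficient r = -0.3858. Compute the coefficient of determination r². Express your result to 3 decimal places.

0.149

r² = (-0.3858)² = 0.149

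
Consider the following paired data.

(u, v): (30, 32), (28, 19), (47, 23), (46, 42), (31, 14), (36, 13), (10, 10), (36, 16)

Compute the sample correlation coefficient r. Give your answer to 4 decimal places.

0.5702

n = 8, Σu = 264, Σv = 169, Σu² = 9662, Σv² = 4399, Σuv = 6083
nΣuv − ΣuΣv = 48664 − 44616 = 4048
nΣu² − (Σu)² = 77296 − 69696 = 7600; nΣv² − (Σv)² = 35192 − 28561 = 6631
r = 4048 / √(7600 × 6631) = 4048 / 7098.9858 ≈ 0.5702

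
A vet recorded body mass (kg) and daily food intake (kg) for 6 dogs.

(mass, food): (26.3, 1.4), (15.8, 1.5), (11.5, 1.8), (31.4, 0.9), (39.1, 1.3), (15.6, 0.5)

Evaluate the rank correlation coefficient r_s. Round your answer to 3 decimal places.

Rank mass: 4, 3, 1, 5, 6, 2
Rank food: 4, 5, 6, 2, 3, 1
d = rank(mass) − rank(food): 0, -2, -5, 3, 3, 1; Σd² = 48
ρ = 1 − 6Σd² / [n(n²−1)] = 1 − 6×48 / (6×35) = 1 − 288/210 ≈ -0.371

-0.371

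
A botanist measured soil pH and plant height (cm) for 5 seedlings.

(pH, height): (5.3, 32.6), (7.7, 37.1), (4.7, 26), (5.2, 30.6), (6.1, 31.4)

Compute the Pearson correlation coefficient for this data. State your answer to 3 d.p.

0.888

n = 5, Σx = 29, Σy = 157.7, Σx² = 173.72, Σy² = 5037.49, Σxy = 931.31
nΣxy − ΣxΣy = 4656.55 − 4573.3 = 83.25
nΣx² − (Σx)² = 868.6 − 841 = 27.6; nΣy² − (Σy)² = 25187.45 − 24869.29 = 318.16
r = 83.25 / √(27.6 × 318.16) = 83.25 / 93.7081 ≈ 0.888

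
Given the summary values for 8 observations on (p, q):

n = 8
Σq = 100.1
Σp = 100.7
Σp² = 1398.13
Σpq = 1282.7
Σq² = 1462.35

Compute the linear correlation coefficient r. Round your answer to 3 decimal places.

r = (nΣpq − ΣpΣq) / √[(nΣp² − (Σp)²)(nΣq² − (Σq)²)]
Numerator: 8×1282.7 − 100.7×100.1 = 181.53
Denominator: √[(11185.04 − 10140.49)(11698.8 − 10020.01)] = √[1044.55 × 1678.79] = 1324.2281
r = 181.53 / 1324.2281 ≈ 0.137

0.137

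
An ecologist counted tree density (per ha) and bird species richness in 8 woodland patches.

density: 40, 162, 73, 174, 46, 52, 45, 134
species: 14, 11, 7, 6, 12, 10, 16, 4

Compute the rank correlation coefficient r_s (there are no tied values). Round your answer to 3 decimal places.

Rank density: 1, 7, 5, 8, 3, 4, 2, 6
Rank species: 7, 5, 3, 2, 6, 4, 8, 1
d = rank(density) − rank(species): -6, 2, 2, 6, -3, 0, -6, 5; Σd² = 150
ρ = 1 − 6Σd² / [n(n²−1)] = 1 − 6×150 / (8×63) = 1 − 900/504 ≈ -0.786

-0.786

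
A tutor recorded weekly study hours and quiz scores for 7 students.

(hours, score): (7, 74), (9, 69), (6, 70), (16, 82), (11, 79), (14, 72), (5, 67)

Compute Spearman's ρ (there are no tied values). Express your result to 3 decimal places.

Rank hours: 3, 4, 2, 7, 5, 6, 1
Rank score: 5, 2, 3, 7, 6, 4, 1
d = rank(hours) − rank(score): -2, 2, -1, 0, -1, 2, 0; Σd² = 14
ρ = 1 − 6Σd² / [n(n²−1)] = 1 − 6×14 / (7×48) = 1 − 84/336 ≈ 0.750

0.750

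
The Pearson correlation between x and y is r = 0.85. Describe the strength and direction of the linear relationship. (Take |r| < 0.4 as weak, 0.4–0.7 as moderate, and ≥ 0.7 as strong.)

r = 0.85 > 0 so the relationship is positive.
|r| = 0.85, which falls in the strong range.

strong positive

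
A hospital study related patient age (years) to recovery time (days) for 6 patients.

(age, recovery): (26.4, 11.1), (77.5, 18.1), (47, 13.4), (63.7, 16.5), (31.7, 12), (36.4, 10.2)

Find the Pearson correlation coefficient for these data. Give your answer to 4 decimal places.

0.9554

n = 6, Σx = 282.7, Σy = 81.3, Σx² = 15299.75, Σy² = 1150.67, Σxy = 4128.32
nΣxy − ΣxΣy = 24769.92 − 22983.51 = 1786.41
nΣx² − (Σx)² = 91798.5 − 79919.29 = 11879.21; nΣy² − (Σy)² = 6904.02 − 6609.69 = 294.33
r = 1786.41 / √(11879.21 × 294.33) = 1786.41 / 1869.8684 ≈ 0.9554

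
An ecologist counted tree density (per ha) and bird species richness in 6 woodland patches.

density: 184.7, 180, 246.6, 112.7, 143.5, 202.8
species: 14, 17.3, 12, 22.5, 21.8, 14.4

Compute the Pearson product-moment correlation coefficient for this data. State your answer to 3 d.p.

-0.943

n = 6, Σx = 1070.3, Σy = 102, Σx² = 201747.03, Σy² = 1828.14, Σxy = 17243.37
nΣxy − ΣxΣy = 103460.22 − 109170.6 = -5710.38
nΣx² − (Σx)² = 1210482.18 − 1145542.09 = 64940.09; nΣy² − (Σy)² = 10968.84 − 10404 = 564.84
r = -5710.38 / √(64940.09 × 564.84) = -5710.38 / 6056.4644 ≈ -0.943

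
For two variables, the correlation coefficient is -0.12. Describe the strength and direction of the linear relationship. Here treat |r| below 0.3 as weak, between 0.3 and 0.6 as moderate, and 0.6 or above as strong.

weak negative

r = -0.12 < 0 so the relationship is negative.
|r| = 0.12, which falls in the weak range.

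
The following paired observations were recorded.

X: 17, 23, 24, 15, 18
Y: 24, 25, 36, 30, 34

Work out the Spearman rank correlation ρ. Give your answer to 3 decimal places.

0.500

Rank X: 2, 4, 5, 1, 3
Rank Y: 1, 2, 5, 3, 4
d = rank(X) − rank(Y): 1, 2, 0, -2, -1; Σd² = 10
ρ = 1 − 6Σd² / [n(n²−1)] = 1 − 6×10 / (5×24) = 1 − 60/120 ≈ 0.500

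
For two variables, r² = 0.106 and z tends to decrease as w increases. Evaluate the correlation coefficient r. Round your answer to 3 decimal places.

-0.326

|r| = √0.106 = 0.326
The association is negative, so r = −0.326.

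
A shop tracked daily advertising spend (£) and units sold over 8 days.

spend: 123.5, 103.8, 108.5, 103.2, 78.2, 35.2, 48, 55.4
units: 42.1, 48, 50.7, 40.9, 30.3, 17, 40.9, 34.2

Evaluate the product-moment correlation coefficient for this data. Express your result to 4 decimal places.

n = 8, Σx = 655.8, Σy = 304.1, Σx² = 61176.62, Σy² = 12369.25, Σxy = 26729.32
nΣxy − ΣxΣy = 213834.56 − 199428.78 = 14405.78
nΣx² − (Σx)² = 489412.96 − 430073.64 = 59339.32; nΣy² − (Σy)² = 98954 − 92476.81 = 6477.19
r = 14405.78 / √(59339.32 × 6477.19) = 14405.78 / 19604.8986 ≈ 0.7348

0.7348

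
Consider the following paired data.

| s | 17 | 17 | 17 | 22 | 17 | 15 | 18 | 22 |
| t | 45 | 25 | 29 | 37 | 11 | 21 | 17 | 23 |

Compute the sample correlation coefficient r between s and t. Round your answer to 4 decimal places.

0.2122

n = 8, Σs = 145, Σt = 208, Σs² = 2673, Σt² = 6240, Σst = 3811
nΣst − ΣsΣt = 30488 − 30160 = 328
nΣs² − (Σs)² = 21384 − 21025 = 359; nΣt² − (Σt)² = 49920 − 43264 = 6656
r = 328 / √(359 × 6656) = 328 / 1545.8021 ≈ 0.2122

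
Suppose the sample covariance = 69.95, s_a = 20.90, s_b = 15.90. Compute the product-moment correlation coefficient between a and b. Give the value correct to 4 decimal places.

r = Cov(a,b) / (s_a · s_b) = 69.95 / (20.90 × 15.90)
  = 69.95 / 332.3100 ≈ 0.2105

0.2105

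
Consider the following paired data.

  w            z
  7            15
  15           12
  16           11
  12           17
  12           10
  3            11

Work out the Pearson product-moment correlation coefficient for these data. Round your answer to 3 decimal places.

-0.079

n = 6, Σw = 65, Σz = 76, Σw² = 827, Σz² = 1000, Σwz = 818
nΣwz − ΣwΣz = 4908 − 4940 = -32
nΣw² − (Σw)² = 4962 − 4225 = 737; nΣz² − (Σz)² = 6000 − 5776 = 224
r = -32 / √(737 × 224) = -32 / 406.3102 ≈ -0.079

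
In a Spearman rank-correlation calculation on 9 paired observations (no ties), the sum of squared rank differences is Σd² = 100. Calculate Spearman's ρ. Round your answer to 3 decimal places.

0.167

ρ = 1 − 6Σd² / [n(n²−1)] = 1 − 6×100 / (9×80)
  = 1 − 600/720 = 1 − 0.8333 ≈ 0.167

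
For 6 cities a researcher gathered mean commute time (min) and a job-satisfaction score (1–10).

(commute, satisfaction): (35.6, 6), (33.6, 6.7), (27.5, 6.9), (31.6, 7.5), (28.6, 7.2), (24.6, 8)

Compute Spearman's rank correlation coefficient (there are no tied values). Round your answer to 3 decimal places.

-0.771

Rank commute: 6, 5, 2, 4, 3, 1
Rank satisfaction: 1, 2, 3, 5, 4, 6
d = rank(commute) − rank(satisfaction): 5, 3, -1, -1, -1, -5; Σd² = 62
ρ = 1 − 6Σd² / [n(n²−1)] = 1 − 6×62 / (6×35) = 1 − 372/210 ≈ -0.771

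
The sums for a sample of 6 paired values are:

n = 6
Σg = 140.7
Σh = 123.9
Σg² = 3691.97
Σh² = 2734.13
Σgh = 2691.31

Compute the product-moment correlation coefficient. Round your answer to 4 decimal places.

r = (nΣgh − ΣgΣh) / √[(nΣg² − (Σg)²)(nΣh² − (Σh)²)]
Numerator: 6×2691.31 − 140.7×123.9 = -1284.87
Denominator: √[(22151.82 − 19796.49)(16404.78 − 15351.21)] = √[2355.33 × 1053.57] = 1575.2793
r = -1284.87 / 1575.2793 ≈ -0.8156

-0.8156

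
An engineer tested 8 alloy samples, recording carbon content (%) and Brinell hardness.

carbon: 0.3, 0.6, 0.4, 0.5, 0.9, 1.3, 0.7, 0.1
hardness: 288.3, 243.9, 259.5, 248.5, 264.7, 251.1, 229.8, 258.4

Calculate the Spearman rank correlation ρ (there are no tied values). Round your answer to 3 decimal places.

-0.333

Rank carbon: 2, 5, 3, 4, 7, 8, 6, 1
Rank hardness: 8, 2, 6, 3, 7, 4, 1, 5
d = rank(carbon) − rank(hardness): -6, 3, -3, 1, 0, 4, 5, -4; Σd² = 112
ρ = 1 − 6Σd² / [n(n²−1)] = 1 − 6×112 / (8×63) = 1 − 672/504 ≈ -0.333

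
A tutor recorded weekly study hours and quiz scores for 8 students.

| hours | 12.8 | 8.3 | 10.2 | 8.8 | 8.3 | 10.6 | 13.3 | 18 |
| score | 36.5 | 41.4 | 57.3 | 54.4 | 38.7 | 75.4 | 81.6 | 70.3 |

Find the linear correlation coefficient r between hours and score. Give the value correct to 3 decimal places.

0.500

n = 8, Σx = 90.3, Σy = 455.6, Σx² = 1096.35, Σy² = 28072.36, Σxy = 5345.13
nΣxy − ΣxΣy = 42761.04 − 41140.68 = 1620.36
nΣx² − (Σx)² = 8770.8 − 8154.09 = 616.71; nΣy² − (Σy)² = 224578.88 − 207571.36 = 17007.52
r = 1620.36 / √(616.71 × 17007.52) = 1620.36 / 3238.6274 ≈ 0.500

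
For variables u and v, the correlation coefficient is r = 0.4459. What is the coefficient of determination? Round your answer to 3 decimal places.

r² = (0.4459)² = 0.199

0.199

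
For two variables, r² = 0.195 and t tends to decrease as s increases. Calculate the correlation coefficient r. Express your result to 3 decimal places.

|r| = √0.195 = 0.442
The association is negative, so r = −0.442.

-0.442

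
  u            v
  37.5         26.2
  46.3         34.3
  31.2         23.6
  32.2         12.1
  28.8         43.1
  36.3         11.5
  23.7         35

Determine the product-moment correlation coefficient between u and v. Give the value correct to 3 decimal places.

-0.154

n = 7, Σu = 236, Σv = 185.8, Σu² = 8269.04, Σv² = 5781.16, Σuv = 6184.76
nΣuv − ΣuΣv = 43293.32 − 43848.8 = -555.48
nΣu² − (Σu)² = 57883.28 − 55696 = 2187.28; nΣv² − (Σv)² = 40468.12 − 34521.64 = 5946.48
r = -555.48 / √(2187.28 × 5946.48) = -555.48 / 3606.4687 ≈ -0.154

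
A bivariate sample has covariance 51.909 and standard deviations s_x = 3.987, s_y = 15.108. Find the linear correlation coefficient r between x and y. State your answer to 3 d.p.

r = Cov(x,y) / (s_x · s_y) = 51.909 / (3.987 × 15.108)
  = 51.909 / 60.2356 ≈ 0.862

0.862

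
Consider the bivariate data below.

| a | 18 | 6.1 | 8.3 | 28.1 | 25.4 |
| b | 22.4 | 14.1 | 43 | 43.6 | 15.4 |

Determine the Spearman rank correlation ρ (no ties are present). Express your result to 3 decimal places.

0.600

Rank a: 3, 1, 2, 5, 4
Rank b: 3, 1, 4, 5, 2
d = rank(a) − rank(b): 0, 0, -2, 0, 2; Σd² = 8
ρ = 1 − 6Σd² / [n(n²−1)] = 1 − 6×8 / (5×24) = 1 − 48/120 ≈ 0.600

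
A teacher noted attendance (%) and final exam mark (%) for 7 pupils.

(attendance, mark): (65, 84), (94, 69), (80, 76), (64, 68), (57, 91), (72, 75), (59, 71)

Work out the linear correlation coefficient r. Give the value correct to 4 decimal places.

n = 7, Σx = 491, Σy = 534, Σx² = 35471, Σy² = 41164, Σxy = 37154
nΣxy − ΣxΣy = 260078 − 262194 = -2116
nΣx² − (Σx)² = 248297 − 241081 = 7216; nΣy² − (Σy)² = 288148 − 285156 = 2992
r = -2116 / √(7216 × 2992) = -2116 / 4646.5333 ≈ -0.4554

-0.4554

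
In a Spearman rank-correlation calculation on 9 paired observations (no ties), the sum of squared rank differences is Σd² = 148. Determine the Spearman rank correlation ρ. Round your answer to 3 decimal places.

-0.233

ρ = 1 − 6Σd² / [n(n²−1)] = 1 − 6×148 / (9×80)
  = 1 − 888/720 = 1 − 1.2333 ≈ -0.233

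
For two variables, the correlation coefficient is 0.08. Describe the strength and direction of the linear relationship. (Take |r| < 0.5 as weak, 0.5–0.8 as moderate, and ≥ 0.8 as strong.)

weak positive

r = 0.08 > 0 so the relationship is positive.
|r| = 0.08, which falls in the weak range.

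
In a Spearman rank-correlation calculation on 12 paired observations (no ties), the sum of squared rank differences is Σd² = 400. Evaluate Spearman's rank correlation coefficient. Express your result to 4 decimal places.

-0.3986

ρ = 1 − 6Σd² / [n(n²−1)] = 1 − 6×400 / (12×143)
  = 1 − 2400/1716 = 1 − 1.39860 ≈ -0.3986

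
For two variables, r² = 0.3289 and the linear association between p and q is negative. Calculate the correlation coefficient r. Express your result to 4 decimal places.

-0.5735

|r| = √0.3289 = 0.5735
The association is negative, so r = −0.5735.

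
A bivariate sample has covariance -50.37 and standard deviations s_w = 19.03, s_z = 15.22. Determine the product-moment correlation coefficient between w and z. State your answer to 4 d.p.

r = Cov(w,z) / (s_w · s_z) = -50.37 / (19.03 × 15.22)
  = -50.37 / 289.6366 ≈ -0.1739

-0.1739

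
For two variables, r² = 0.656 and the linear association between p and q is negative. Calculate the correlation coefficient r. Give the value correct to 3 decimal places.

|r| = √0.656 = 0.810
The association is negative, so r = −0.810.

-0.810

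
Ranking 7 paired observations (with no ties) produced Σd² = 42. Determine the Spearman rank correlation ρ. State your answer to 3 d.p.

0.250

ρ = 1 − 6Σd² / [n(n²−1)] = 1 − 6×42 / (7×48)
  = 1 − 252/336 = 1 − 0.7500 ≈ 0.250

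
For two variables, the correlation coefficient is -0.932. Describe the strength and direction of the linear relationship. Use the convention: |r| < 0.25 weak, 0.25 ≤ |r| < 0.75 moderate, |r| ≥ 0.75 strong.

r = -0.932 < 0 so the relationship is negative.
|r| = 0.932, which falls in the strong range.

strong negative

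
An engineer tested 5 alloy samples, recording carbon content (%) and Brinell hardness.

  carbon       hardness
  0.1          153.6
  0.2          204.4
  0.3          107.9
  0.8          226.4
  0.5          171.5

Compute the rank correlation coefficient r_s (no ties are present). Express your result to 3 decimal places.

Rank carbon: 1, 2, 3, 5, 4
Rank hardness: 2, 4, 1, 5, 3
d = rank(carbon) − rank(hardness): -1, -2, 2, 0, 1; Σd² = 10
ρ = 1 − 6Σd² / [n(n²−1)] = 1 − 6×10 / (5×24) = 1 − 60/120 ≈ 0.500

0.500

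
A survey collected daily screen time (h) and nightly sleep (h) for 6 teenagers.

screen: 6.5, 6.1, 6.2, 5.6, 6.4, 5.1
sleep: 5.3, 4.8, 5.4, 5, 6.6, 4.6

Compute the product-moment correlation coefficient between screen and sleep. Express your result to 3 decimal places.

n = 6, Σx = 35.9, Σy = 31.7, Σx² = 216.23, Σy² = 170.01, Σxy = 190.91
nΣxy − ΣxΣy = 1145.46 − 1138.03 = 7.43
nΣx² − (Σx)² = 1297.38 − 1288.81 = 8.57; nΣy² − (Σy)² = 1020.06 − 1004.89 = 15.17
r = 7.43 / √(8.57 × 15.17) = 7.43 / 11.4021 ≈ 0.652

0.652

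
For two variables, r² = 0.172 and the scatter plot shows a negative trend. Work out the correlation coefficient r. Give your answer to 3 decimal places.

|r| = √0.172 = 0.415
The association is negative, so r = −0.415.

-0.415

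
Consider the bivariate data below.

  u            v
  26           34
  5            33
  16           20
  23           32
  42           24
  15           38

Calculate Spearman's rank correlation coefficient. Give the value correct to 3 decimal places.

-0.314

Rank u: 5, 1, 3, 4, 6, 2
Rank v: 5, 4, 1, 3, 2, 6
d = rank(u) − rank(v): 0, -3, 2, 1, 4, -4; Σd² = 46
ρ = 1 − 6Σd² / [n(n²−1)] = 1 − 6×46 / (6×35) = 1 − 276/210 ≈ -0.314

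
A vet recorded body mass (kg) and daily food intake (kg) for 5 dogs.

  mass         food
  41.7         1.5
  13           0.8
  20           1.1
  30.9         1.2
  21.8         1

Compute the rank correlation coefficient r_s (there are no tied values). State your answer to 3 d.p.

0.900

Rank mass: 5, 1, 2, 4, 3
Rank food: 5, 1, 3, 4, 2
d = rank(mass) − rank(food): 0, 0, -1, 0, 1; Σd² = 2
ρ = 1 − 6Σd² / [n(n²−1)] = 1 − 6×2 / (5×24) = 1 − 12/120 ≈ 0.900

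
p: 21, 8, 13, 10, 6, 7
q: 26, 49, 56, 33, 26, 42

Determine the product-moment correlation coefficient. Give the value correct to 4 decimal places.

-0.1948

n = 6, Σp = 65, Σq = 232, Σp² = 859, Σq² = 9742, Σpq = 2446
nΣpq − ΣpΣq = 14676 − 15080 = -404
nΣp² − (Σp)² = 5154 − 4225 = 929; nΣq² − (Σq)² = 58452 − 53824 = 4628
r = -404 / √(929 × 4628) = -404 / 2073.5024 ≈ -0.1948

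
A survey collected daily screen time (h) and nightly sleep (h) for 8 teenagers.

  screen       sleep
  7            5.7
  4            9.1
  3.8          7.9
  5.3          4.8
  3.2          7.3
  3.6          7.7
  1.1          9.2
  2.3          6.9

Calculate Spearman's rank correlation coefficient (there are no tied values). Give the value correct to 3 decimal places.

-0.500

Rank screen: 8, 6, 5, 7, 3, 4, 1, 2
Rank sleep: 2, 7, 6, 1, 4, 5, 8, 3
d = rank(screen) − rank(sleep): 6, -1, -1, 6, -1, -1, -7, -1; Σd² = 126
ρ = 1 − 6Σd² / [n(n²−1)] = 1 − 6×126 / (8×63) = 1 − 756/504 ≈ -0.500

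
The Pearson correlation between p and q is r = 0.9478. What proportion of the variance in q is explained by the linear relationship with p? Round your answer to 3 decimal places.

r² = (0.9478)² = 0.898

0.898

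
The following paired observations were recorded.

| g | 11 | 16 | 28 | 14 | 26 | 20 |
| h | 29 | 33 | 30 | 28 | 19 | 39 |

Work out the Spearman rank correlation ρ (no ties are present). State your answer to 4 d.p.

0.0857

Rank g: 1, 3, 6, 2, 5, 4
Rank h: 3, 5, 4, 2, 1, 6
d = rank(g) − rank(h): -2, -2, 2, 0, 4, -2; Σd² = 32
ρ = 1 − 6Σd² / [n(n²−1)] = 1 − 6×32 / (6×35) = 1 − 192/210 ≈ 0.0857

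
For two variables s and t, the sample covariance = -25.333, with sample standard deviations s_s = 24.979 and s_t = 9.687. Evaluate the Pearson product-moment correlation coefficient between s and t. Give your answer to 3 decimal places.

-0.105

r = Cov(s,t) / (s_s · s_t) = -25.333 / (24.979 × 9.687)
  = -25.333 / 241.9716 ≈ -0.105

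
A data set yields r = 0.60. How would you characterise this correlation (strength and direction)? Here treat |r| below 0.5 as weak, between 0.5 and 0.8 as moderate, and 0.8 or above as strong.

r = 0.60 > 0 so the relationship is positive.
|r| = 0.60, which falls in the moderate range.

moderate positive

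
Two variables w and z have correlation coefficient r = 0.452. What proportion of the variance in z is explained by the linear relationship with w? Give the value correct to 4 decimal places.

0.2043

r² = (0.452)² = 0.2043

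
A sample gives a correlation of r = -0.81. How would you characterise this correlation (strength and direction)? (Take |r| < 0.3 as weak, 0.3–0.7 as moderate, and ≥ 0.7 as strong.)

r = -0.81 < 0 so the relationship is negative.
|r| = 0.81, which falls in the strong range.

strong negative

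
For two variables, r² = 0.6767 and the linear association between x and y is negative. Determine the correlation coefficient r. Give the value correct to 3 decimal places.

-0.823

|r| = √0.6767 = 0.823
The association is negative, so r = −0.823.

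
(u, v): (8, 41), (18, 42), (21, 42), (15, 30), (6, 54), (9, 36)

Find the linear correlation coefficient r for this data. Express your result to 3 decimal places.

n = 6, Σu = 77, Σv = 245, Σu² = 1171, Σv² = 10321, Σuv = 3064
nΣuv − ΣuΣv = 18384 − 18865 = -481
nΣu² − (Σu)² = 7026 − 5929 = 1097; nΣv² − (Σv)² = 61926 − 60025 = 1901
r = -481 / √(1097 × 1901) = -481 / 1444.0904 ≈ -0.333

-0.333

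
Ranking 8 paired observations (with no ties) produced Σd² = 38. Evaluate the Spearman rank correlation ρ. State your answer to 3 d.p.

0.548

ρ = 1 − 6Σd² / [n(n²−1)] = 1 − 6×38 / (8×63)
  = 1 − 228/504 = 1 − 0.4524 ≈ 0.548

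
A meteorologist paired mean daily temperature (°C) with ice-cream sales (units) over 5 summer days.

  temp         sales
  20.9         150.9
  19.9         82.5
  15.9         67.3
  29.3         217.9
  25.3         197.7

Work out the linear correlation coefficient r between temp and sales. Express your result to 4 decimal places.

n = 5, Σx = 111.3, Σy = 716.3, Σx² = 2584.21, Σy² = 120672.05, Σxy = 17251.91
nΣxy − ΣxΣy = 86259.55 − 79724.19 = 6535.36
nΣx² − (Σx)² = 12921.05 − 12387.69 = 533.36; nΣy² − (Σy)² = 603360.25 − 513085.69 = 90274.56
r = 6535.36 / √(533.36 × 90274.56) = 6535.36 / 6938.9365 ≈ 0.9418

0.9418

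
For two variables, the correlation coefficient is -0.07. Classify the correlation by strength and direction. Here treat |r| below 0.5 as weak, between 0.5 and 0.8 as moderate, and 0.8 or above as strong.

r = -0.07 < 0 so the relationship is negative.
|r| = 0.07, which falls in the weak range.

weak negative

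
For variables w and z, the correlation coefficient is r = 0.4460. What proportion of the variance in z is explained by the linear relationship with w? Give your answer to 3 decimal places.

0.199

r² = (0.4460)² = 0.199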